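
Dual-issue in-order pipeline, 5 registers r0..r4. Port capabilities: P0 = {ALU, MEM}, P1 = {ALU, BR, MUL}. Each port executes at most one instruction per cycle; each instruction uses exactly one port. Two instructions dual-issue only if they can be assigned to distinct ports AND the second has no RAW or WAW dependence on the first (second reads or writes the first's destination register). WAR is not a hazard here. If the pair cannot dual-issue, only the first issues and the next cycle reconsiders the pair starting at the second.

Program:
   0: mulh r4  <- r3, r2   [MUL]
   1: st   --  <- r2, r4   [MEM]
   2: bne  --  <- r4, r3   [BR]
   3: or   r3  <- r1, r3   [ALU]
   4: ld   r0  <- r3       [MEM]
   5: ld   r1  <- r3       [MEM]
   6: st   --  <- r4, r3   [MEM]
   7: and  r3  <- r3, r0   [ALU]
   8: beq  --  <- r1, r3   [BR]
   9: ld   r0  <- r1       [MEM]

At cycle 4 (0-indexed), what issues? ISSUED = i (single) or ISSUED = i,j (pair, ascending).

c0: i0 mulh  RAW r4
c1: i1,i2 st;bne  pair
c2: i3 or  RAW r3
c3: i4 ld  no-port MEM/MEM
c4: i5 ld  no-port MEM/MEM
c5: i6,i7 st;and  pair
c6: i8,i9 beq;ld  pair

ISSUED = 5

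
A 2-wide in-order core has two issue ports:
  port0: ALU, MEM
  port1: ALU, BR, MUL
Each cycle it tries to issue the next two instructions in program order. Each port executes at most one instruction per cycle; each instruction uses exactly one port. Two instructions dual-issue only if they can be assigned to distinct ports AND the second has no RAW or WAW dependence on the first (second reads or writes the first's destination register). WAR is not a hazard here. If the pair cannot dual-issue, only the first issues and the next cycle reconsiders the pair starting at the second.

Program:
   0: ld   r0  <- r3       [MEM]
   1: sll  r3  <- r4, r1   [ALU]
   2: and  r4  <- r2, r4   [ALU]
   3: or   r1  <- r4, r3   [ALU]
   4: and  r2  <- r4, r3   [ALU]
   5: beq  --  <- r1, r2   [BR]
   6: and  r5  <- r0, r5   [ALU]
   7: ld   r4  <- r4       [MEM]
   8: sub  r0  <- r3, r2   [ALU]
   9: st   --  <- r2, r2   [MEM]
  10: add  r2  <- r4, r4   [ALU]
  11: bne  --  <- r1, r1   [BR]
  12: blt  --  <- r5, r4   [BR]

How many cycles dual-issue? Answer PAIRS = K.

0. ld+sll @i0,i1  | dual
1. and @i2  | RAW r4
2. or+and @i3,i4  | dual
3. beq+and @i5,i6  | dual
4. ld+sub @i7,i8  | dual
5. st+add @i9,i10  | dual
6. bne @i11  | no-port BR/BR
7. blt @i12  | tail

PAIRS = 5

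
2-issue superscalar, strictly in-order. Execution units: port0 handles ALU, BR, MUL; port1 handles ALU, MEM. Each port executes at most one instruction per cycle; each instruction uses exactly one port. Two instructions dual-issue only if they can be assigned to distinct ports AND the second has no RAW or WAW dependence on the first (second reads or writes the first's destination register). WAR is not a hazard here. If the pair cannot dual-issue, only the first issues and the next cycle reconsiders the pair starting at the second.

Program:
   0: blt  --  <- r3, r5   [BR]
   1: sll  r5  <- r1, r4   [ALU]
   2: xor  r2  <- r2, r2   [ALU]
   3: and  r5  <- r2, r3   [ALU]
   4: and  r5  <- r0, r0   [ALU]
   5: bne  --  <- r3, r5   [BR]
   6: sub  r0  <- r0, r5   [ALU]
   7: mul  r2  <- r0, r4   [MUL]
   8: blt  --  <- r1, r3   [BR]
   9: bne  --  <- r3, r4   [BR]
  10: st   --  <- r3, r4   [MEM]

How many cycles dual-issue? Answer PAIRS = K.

PAIRS = 3

[0] i0&i1  blt+sll  -- 2-wide
[1] i2  xor  -- RAW r2
[2] i3  and  -- WAW r5
[3] i4  and  -- RAW r5
[4] i5&i6  bne+sub  -- 2-wide
[5] i7  mul  -- no-port MUL/BR
[6] i8  blt  -- no-port BR/BR
[7] i9&i10  bne+st  -- 2-wide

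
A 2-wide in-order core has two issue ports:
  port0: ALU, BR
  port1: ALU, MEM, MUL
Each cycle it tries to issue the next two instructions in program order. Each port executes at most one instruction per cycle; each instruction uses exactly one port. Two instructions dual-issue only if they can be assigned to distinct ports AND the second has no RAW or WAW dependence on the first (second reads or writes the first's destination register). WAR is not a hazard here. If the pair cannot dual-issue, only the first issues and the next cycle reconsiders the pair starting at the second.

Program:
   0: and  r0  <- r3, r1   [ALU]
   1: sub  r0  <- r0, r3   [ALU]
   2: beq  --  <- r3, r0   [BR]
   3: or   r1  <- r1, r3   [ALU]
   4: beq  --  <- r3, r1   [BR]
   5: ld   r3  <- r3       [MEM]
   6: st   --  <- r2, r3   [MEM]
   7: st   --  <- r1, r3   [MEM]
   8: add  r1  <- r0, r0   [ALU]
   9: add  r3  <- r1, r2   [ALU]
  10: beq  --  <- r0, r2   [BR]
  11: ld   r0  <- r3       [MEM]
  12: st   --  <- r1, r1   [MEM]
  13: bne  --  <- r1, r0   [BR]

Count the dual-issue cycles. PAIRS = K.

PAIRS = 5

0. and.ALU @i0  | RAW+WAW r0
1. sub.ALU @i1  | RAW r0
2. beq.BR/or.ALU @i2+i3  | pair
3. beq.BR/ld.MEM @i4+i5  | pair
4. st.MEM @i6  | no-port MEM/MEM
5. st.MEM/add.ALU @i7+i8  | pair
6. add.ALU/beq.BR @i9+i10  | pair
7. ld.MEM @i11  | no-port MEM/MEM
8. st.MEM/bne.BR @i12+i13  | pair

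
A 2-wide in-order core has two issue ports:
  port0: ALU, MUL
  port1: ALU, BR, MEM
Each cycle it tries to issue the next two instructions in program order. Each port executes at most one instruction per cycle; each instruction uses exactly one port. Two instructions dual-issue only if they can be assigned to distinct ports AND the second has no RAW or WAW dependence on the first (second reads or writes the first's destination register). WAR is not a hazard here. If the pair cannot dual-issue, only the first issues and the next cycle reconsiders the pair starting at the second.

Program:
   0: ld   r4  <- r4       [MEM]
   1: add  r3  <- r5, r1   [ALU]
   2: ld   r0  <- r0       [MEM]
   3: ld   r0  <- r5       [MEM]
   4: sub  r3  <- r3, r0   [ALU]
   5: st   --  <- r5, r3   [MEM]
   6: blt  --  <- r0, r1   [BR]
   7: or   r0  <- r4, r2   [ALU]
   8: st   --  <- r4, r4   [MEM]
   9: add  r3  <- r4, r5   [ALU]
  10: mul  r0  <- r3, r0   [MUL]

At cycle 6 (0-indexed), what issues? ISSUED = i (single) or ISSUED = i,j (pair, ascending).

ISSUED = 8,9

  cy0 -> i0,i1 (ld.MEM/add.ALU) dual
  cy1 -> i2 (ld.MEM) no-port MEM/MEM
  cy2 -> i3 (ld.MEM) RAW r0
  cy3 -> i4 (sub.ALU) RAW r3
  cy4 -> i5 (st.MEM) no-port MEM/BR
  cy5 -> i6,i7 (blt.BR/or.ALU) dual
  cy6 -> i8,i9 (st.MEM/add.ALU) dual
  cy7 -> i10 (mul.MUL) tail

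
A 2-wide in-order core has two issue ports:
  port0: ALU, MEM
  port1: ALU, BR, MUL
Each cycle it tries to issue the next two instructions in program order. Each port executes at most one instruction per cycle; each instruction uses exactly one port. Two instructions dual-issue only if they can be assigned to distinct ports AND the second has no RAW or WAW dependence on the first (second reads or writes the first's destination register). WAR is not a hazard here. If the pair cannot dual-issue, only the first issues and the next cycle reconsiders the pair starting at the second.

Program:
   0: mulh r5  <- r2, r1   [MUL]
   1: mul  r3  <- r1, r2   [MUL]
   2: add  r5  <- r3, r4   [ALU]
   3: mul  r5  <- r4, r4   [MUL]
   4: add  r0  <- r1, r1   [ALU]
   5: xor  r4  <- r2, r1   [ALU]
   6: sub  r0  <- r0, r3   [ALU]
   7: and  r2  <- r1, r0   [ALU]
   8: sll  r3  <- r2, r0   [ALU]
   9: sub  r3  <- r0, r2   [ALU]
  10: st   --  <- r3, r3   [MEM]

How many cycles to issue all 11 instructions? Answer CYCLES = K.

  cy0 -> i0 (mulh) no-port MUL/MUL
  cy1 -> i1 (mul) RAW r3
  cy2 -> i2 (add) WAW r5
  cy3 -> i3&i4 (mul+add) 2-wide
  cy4 -> i5&i6 (xor+sub) 2-wide
  cy5 -> i7 (and) RAW r2
  cy6 -> i8 (sll) WAW r3
  cy7 -> i9 (sub) RAW r3
  cy8 -> i10 (st) tail

CYCLES = 9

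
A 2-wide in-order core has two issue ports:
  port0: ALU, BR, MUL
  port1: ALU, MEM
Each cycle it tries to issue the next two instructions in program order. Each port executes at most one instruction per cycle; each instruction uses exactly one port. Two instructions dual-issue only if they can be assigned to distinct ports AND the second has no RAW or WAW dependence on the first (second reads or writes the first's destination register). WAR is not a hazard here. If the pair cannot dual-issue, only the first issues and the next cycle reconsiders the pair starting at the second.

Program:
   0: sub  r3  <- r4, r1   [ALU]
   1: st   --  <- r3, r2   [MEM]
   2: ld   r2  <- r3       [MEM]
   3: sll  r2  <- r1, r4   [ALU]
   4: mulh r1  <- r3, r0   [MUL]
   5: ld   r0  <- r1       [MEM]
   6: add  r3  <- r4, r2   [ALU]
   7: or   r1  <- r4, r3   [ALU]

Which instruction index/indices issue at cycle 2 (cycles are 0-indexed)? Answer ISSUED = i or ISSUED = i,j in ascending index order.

t=0 i0:sub ; RAW r3
t=1 i1:st ; no-port MEM/MEM
t=2 i2:ld ; WAW r2
t=3 i3/i4:sll/mulh ; dual
t=4 i5/i6:ld/add ; dual
t=5 i7:or ; tail

ISSUED = 2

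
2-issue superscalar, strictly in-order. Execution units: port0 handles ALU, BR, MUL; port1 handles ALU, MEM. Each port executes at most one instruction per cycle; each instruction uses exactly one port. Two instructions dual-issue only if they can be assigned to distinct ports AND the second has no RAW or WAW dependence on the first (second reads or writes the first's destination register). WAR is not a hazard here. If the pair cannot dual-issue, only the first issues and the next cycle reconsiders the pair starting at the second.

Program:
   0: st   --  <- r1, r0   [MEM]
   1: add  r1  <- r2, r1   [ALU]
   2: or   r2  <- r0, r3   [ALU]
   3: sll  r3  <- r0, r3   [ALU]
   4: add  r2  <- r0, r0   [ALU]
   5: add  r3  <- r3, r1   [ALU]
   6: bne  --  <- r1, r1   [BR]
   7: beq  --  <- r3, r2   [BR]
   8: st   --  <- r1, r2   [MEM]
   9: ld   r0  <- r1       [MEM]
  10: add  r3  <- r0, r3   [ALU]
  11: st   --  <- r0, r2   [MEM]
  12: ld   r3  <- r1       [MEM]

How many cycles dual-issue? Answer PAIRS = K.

PAIRS = 5

t=0 i0+i1:st.MEM add.ALU ; 2-wide
t=1 i2+i3:or.ALU sll.ALU ; 2-wide
t=2 i4+i5:add.ALU add.ALU ; 2-wide
t=3 i6:bne.BR ; no-port BR/BR
t=4 i7+i8:beq.BR st.MEM ; 2-wide
t=5 i9:ld.MEM ; RAW r0
t=6 i10+i11:add.ALU st.MEM ; 2-wide
t=7 i12:ld.MEM ; tail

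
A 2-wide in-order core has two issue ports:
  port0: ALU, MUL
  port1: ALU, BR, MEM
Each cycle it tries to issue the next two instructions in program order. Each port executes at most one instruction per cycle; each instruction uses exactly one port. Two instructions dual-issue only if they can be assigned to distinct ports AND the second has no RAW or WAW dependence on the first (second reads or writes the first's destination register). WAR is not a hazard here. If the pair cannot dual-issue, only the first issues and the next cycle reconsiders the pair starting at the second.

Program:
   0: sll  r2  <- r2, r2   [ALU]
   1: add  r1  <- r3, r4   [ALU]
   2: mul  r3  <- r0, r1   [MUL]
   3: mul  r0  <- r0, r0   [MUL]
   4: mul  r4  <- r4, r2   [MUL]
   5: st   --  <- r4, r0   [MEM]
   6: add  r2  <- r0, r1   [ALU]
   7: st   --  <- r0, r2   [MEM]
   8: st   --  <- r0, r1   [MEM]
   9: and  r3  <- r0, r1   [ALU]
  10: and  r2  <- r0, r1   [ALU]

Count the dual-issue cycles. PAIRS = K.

PAIRS = 3

#0 head=0: sll;add i0,i1 pair
#1 head=2: mul i2 no-port MUL/MUL
#2 head=3: mul i3 no-port MUL/MUL
#3 head=4: mul i4 RAW r4
#4 head=5: st;add i5,i6 pair
#5 head=7: st i7 no-port MEM/MEM
#6 head=8: st;and i8,i9 pair
#7 head=10: and i10 tail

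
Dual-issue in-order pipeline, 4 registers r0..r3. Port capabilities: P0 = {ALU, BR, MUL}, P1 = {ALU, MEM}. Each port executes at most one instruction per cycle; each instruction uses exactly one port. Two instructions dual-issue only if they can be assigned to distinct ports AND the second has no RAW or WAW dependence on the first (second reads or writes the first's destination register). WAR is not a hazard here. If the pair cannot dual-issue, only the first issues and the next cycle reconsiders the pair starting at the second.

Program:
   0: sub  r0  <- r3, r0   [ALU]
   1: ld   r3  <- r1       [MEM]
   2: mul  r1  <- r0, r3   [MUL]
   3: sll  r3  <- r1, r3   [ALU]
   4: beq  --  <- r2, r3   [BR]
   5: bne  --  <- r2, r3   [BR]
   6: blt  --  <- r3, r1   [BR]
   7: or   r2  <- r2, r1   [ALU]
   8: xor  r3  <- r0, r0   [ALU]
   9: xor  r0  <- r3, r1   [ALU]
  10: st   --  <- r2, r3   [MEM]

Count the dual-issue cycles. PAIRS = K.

[0] i0,i1  sub+ld  -- pair
[1] i2  mul  -- RAW r1
[2] i3  sll  -- RAW r3
[3] i4  beq  -- no-port BR/BR
[4] i5  bne  -- no-port BR/BR
[5] i6,i7  blt+or  -- pair
[6] i8  xor  -- RAW r3
[7] i9,i10  xor+st  -- pair

PAIRS = 3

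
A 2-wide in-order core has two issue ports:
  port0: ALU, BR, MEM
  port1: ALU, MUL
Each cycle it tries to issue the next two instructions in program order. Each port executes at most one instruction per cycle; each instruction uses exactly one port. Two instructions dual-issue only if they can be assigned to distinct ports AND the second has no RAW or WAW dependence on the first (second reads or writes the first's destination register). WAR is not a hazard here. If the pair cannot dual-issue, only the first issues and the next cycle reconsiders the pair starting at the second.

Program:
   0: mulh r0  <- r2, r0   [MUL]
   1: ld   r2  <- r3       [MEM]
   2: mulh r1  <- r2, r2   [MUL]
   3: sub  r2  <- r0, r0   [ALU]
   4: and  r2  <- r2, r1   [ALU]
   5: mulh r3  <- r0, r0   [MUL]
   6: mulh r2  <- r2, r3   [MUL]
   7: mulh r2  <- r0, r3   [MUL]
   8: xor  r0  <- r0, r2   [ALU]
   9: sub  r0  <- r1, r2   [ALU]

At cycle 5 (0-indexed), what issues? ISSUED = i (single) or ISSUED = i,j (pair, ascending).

  cy0 -> i0,i1 (mulh.MUL ld.MEM) dual
  cy1 -> i2,i3 (mulh.MUL sub.ALU) dual
  cy2 -> i4,i5 (and.ALU mulh.MUL) dual
  cy3 -> i6 (mulh.MUL) no-port MUL/MUL
  cy4 -> i7 (mulh.MUL) RAW r2
  cy5 -> i8 (xor.ALU) WAW r0
  cy6 -> i9 (sub.ALU) tail

ISSUED = 8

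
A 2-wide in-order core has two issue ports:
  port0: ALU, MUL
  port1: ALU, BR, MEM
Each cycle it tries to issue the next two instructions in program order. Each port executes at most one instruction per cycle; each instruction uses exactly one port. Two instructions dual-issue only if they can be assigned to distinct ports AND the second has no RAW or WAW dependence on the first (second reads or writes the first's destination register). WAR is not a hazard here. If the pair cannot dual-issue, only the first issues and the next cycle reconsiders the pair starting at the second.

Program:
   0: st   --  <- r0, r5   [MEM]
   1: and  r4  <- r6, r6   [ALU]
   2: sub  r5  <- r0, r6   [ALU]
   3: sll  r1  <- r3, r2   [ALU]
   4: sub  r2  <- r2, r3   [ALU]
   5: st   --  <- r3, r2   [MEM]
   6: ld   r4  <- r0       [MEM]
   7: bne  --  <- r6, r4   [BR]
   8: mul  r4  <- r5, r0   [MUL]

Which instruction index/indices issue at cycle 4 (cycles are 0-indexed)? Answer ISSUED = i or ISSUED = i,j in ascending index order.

c0: i0+i1 st/and  dual
c1: i2+i3 sub/sll  dual
c2: i4 sub  RAW r2
c3: i5 st  no-port MEM/MEM
c4: i6 ld  no-port MEM/BR
c5: i7+i8 bne/mul  dual

ISSUED = 6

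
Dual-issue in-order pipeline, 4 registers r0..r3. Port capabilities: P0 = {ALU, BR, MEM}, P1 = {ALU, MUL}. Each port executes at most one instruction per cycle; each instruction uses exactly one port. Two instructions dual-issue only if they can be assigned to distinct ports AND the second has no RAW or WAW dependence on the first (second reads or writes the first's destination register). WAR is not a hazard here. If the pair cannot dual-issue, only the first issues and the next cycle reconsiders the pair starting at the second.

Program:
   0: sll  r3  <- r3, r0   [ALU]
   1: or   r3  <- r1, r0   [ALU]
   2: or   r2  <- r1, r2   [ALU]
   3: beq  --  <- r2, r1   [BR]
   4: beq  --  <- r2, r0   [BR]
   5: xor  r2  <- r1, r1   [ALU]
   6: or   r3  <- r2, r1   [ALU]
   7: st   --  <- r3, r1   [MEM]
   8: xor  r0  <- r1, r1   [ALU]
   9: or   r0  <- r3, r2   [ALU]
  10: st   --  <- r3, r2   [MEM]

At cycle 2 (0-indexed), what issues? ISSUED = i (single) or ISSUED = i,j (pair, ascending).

ISSUED = 3

[0] i0  sll.ALU  -- WAW r3
[1] i1&i2  or.ALU/or.ALU  -- pair
[2] i3  beq.BR  -- no-port BR/BR
[3] i4&i5  beq.BR/xor.ALU  -- pair
[4] i6  or.ALU  -- RAW r3
[5] i7&i8  st.MEM/xor.ALU  -- pair
[6] i9&i10  or.ALU/st.MEM  -- pair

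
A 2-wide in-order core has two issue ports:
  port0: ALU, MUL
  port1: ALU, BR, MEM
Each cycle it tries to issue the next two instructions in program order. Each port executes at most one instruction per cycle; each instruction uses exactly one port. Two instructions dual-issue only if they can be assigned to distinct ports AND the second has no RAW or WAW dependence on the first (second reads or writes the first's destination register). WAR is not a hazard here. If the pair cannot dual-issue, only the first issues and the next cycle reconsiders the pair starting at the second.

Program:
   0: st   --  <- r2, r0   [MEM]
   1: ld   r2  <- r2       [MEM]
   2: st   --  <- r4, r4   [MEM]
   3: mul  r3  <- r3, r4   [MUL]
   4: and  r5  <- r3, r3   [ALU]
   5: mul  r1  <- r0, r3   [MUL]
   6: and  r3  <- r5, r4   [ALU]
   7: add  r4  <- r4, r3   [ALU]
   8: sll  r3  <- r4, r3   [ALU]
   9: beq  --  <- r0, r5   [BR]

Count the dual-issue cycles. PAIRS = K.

  cy0 -> i0 (st.MEM) no-port MEM/MEM
  cy1 -> i1 (ld.MEM) no-port MEM/MEM
  cy2 -> i2/i3 (st.MEM/mul.MUL) 2-wide
  cy3 -> i4/i5 (and.ALU/mul.MUL) 2-wide
  cy4 -> i6 (and.ALU) RAW r3
  cy5 -> i7 (add.ALU) RAW r4
  cy6 -> i8/i9 (sll.ALU/beq.BR) 2-wide

PAIRS = 3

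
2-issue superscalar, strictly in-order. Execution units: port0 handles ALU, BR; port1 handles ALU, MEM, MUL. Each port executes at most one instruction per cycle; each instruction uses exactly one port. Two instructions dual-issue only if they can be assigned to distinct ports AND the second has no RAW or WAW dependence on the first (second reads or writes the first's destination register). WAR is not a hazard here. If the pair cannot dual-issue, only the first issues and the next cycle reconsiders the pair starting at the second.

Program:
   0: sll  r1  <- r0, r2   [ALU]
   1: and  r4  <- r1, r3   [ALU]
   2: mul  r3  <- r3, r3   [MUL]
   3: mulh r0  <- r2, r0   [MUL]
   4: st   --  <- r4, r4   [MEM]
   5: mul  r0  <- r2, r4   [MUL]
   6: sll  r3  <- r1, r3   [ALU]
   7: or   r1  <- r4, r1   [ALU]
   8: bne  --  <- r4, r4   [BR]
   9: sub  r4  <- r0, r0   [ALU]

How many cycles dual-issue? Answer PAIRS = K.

PAIRS = 3

c0: i0 sll.ALU  RAW r1
c1: i1+i2 and.ALU+mul.MUL  2-wide
c2: i3 mulh.MUL  no-port MUL/MEM
c3: i4 st.MEM  no-port MEM/MUL
c4: i5+i6 mul.MUL+sll.ALU  2-wide
c5: i7+i8 or.ALU+bne.BR  2-wide
c6: i9 sub.ALU  tail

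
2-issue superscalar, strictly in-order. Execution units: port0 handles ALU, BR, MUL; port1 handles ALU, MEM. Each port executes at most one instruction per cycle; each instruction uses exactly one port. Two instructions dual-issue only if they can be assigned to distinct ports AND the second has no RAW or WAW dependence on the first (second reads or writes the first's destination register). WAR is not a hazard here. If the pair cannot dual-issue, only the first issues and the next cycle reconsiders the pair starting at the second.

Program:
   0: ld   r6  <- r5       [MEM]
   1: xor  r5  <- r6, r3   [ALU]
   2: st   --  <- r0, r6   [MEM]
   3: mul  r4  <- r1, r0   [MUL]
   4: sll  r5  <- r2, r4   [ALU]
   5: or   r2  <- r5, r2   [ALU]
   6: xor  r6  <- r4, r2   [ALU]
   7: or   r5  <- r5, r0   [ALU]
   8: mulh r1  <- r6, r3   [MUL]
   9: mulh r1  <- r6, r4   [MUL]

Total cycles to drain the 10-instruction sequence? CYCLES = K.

[0] i0  ld.MEM  -- RAW r6
[1] i1,i2  xor.ALU;st.MEM  -- dual
[2] i3  mul.MUL  -- RAW r4
[3] i4  sll.ALU  -- RAW r5
[4] i5  or.ALU  -- RAW r2
[5] i6,i7  xor.ALU;or.ALU  -- dual
[6] i8  mulh.MUL  -- no-port MUL/MUL
[7] i9  mulh.MUL  -- tail

CYCLES = 8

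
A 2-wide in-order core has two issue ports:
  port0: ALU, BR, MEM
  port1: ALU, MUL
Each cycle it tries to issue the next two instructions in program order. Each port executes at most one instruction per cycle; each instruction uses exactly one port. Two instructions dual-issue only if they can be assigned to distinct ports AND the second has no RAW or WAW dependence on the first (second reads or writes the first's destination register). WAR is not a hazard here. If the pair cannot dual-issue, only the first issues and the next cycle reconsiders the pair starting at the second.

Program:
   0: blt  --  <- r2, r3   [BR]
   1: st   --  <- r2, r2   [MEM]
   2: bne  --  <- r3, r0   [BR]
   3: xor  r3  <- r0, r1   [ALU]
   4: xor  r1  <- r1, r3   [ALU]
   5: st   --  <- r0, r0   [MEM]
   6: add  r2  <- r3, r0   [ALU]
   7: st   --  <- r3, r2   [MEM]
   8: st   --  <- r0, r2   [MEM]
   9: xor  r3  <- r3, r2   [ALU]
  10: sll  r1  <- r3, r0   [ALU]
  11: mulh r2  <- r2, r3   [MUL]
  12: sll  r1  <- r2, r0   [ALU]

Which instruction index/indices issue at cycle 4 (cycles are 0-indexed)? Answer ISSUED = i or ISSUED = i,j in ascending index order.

ISSUED = 6

  cy0 -> i0 (blt.BR) no-port BR/MEM
  cy1 -> i1 (st.MEM) no-port MEM/BR
  cy2 -> i2+i3 (bne.BR;xor.ALU) dual
  cy3 -> i4+i5 (xor.ALU;st.MEM) dual
  cy4 -> i6 (add.ALU) RAW r2
  cy5 -> i7 (st.MEM) no-port MEM/MEM
  cy6 -> i8+i9 (st.MEM;xor.ALU) dual
  cy7 -> i10+i11 (sll.ALU;mulh.MUL) dual
  cy8 -> i12 (sll.ALU) tail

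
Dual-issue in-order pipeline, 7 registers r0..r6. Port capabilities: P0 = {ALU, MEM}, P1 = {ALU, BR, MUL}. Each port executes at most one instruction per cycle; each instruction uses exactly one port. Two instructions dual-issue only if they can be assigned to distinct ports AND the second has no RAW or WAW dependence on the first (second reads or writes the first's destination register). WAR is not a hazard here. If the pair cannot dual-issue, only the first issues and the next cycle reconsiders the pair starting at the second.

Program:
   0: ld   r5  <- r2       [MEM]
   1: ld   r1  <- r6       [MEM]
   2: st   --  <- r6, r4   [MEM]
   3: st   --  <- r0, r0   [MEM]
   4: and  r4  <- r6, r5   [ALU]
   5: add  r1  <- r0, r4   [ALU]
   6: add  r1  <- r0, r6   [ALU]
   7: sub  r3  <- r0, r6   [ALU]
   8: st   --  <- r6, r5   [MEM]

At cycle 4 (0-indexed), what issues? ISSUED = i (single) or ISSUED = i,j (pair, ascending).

ISSUED = 5

  cy0 -> i0 (ld) no-port MEM/MEM
  cy1 -> i1 (ld) no-port MEM/MEM
  cy2 -> i2 (st) no-port MEM/MEM
  cy3 -> i3/i4 (st+and) 2-wide
  cy4 -> i5 (add) WAW r1
  cy5 -> i6/i7 (add+sub) 2-wide
  cy6 -> i8 (st) tail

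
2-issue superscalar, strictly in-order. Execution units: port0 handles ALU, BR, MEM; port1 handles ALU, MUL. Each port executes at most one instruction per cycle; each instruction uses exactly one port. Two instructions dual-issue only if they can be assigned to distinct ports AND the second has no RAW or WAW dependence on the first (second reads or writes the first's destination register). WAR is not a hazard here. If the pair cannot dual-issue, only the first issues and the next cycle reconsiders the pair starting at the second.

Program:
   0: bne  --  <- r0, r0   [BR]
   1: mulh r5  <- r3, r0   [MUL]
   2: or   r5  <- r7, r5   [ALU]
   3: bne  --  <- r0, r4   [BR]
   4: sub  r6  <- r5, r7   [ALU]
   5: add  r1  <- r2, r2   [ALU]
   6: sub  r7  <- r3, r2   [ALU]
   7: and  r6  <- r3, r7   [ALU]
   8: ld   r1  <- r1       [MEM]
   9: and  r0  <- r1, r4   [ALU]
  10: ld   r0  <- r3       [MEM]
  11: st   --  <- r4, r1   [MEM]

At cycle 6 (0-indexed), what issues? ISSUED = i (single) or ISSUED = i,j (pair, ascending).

ISSUED = 10

t=0 i0+i1:bne+mulh ; 2-wide
t=1 i2+i3:or+bne ; 2-wide
t=2 i4+i5:sub+add ; 2-wide
t=3 i6:sub ; RAW r7
t=4 i7+i8:and+ld ; 2-wide
t=5 i9:and ; WAW r0
t=6 i10:ld ; no-port MEM/MEM
t=7 i11:st ; tail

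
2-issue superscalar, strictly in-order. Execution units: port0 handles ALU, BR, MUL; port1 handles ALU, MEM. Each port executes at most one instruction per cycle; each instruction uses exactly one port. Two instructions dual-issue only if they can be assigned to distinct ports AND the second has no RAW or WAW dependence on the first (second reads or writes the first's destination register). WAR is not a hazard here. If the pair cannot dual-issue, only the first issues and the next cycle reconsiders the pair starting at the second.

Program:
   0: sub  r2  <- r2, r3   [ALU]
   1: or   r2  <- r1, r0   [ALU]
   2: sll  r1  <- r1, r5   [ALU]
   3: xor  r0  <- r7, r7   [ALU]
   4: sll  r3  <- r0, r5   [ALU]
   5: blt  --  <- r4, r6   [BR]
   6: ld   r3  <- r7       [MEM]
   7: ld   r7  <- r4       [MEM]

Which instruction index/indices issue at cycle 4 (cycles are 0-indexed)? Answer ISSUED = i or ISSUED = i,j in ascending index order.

[0] i0  sub.ALU  -- WAW r2
[1] i1&i2  or.ALU/sll.ALU  -- dual
[2] i3  xor.ALU  -- RAW r0
[3] i4&i5  sll.ALU/blt.BR  -- dual
[4] i6  ld.MEM  -- no-port MEM/MEM
[5] i7  ld.MEM  -- tail

ISSUED = 6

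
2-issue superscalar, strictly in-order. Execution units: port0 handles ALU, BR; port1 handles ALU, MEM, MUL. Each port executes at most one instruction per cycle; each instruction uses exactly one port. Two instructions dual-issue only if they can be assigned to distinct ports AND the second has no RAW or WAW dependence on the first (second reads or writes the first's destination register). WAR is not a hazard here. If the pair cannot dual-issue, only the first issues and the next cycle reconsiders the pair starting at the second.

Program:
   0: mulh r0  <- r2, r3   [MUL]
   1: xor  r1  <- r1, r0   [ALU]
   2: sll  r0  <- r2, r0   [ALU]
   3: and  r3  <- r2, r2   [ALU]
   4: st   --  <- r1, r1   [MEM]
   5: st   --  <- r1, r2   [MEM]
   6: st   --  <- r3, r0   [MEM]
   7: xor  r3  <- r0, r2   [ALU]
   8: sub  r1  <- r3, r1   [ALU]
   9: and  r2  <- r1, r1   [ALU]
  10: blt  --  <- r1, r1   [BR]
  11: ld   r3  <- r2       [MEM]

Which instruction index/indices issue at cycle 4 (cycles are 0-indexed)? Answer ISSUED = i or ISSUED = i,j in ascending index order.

ISSUED = 6,7

0. mulh @i0  | RAW r0
1. xor/sll @i1+i2  | pair
2. and/st @i3+i4  | pair
3. st @i5  | no-port MEM/MEM
4. st/xor @i6+i7  | pair
5. sub @i8  | RAW r1
6. and/blt @i9+i10  | pair
7. ld @i11  | tail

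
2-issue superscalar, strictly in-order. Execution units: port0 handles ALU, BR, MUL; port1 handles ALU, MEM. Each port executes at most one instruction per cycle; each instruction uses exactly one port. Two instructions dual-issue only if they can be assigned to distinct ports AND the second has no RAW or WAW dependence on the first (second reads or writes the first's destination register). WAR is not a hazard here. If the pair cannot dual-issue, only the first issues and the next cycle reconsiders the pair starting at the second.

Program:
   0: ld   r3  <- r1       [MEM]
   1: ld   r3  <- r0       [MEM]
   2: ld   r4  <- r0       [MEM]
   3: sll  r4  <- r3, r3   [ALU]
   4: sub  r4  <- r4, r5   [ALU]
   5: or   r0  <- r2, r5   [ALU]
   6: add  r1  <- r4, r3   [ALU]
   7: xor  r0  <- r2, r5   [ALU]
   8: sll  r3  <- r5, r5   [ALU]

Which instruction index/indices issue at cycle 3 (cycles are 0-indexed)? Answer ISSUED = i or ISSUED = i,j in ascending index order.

ISSUED = 3

0. ld @i0  | no-port MEM/MEM
1. ld @i1  | no-port MEM/MEM
2. ld @i2  | WAW r4
3. sll @i3  | RAW+WAW r4
4. sub+or @i4+i5  | dual
5. add+xor @i6+i7  | dual
6. sll @i8  | tail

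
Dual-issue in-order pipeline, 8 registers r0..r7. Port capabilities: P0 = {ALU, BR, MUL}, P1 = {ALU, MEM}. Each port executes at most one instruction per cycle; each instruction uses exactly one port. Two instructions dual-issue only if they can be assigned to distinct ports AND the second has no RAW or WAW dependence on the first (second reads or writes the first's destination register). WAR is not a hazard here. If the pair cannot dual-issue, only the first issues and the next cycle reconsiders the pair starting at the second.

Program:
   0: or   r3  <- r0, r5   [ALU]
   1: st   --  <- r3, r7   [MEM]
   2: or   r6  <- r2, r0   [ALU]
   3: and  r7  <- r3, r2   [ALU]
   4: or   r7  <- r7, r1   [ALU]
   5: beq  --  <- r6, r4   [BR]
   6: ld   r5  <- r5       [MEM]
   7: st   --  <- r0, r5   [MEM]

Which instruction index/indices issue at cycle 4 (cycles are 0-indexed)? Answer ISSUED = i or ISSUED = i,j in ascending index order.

c0: i0 or.ALU  RAW r3
c1: i1&i2 st.MEM+or.ALU  pair
c2: i3 and.ALU  RAW+WAW r7
c3: i4&i5 or.ALU+beq.BR  pair
c4: i6 ld.MEM  no-port MEM/MEM
c5: i7 st.MEM  tail

ISSUED = 6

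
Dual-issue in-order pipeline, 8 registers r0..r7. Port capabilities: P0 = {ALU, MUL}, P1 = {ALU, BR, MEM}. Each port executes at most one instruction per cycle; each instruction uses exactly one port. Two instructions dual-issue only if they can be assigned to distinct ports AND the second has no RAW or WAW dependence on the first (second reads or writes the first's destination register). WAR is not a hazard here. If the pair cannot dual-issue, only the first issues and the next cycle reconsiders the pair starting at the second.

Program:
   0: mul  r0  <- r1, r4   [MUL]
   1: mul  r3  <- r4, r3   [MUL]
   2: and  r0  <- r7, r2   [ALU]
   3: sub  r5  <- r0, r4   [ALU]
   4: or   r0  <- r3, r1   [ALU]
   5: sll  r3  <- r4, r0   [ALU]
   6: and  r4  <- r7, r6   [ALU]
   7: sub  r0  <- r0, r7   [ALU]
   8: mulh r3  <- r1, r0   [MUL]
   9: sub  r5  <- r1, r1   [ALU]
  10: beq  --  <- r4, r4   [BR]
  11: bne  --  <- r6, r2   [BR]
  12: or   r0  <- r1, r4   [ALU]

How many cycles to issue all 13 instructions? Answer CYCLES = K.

CYCLES = 8

c0: i0 mul.MUL  no-port MUL/MUL
c1: i1&i2 mul.MUL+and.ALU  2-wide
c2: i3&i4 sub.ALU+or.ALU  2-wide
c3: i5&i6 sll.ALU+and.ALU  2-wide
c4: i7 sub.ALU  RAW r0
c5: i8&i9 mulh.MUL+sub.ALU  2-wide
c6: i10 beq.BR  no-port BR/BR
c7: i11&i12 bne.BR+or.ALU  2-wide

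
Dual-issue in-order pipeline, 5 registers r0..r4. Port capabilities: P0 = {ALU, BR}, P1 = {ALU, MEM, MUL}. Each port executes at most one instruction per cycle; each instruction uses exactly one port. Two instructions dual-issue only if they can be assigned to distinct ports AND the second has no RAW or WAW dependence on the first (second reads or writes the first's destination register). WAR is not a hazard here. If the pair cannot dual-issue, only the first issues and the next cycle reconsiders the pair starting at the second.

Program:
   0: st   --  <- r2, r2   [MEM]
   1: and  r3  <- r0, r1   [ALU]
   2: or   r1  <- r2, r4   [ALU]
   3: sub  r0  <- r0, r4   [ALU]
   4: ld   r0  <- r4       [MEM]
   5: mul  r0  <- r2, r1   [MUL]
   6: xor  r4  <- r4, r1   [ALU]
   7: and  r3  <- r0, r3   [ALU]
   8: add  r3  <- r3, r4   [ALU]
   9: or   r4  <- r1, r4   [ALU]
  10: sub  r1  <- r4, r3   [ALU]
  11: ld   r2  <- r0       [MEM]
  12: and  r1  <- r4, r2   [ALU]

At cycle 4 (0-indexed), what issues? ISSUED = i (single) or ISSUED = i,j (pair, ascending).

ISSUED = 7

  cy0 -> i0/i1 (st and) dual
  cy1 -> i2/i3 (or sub) dual
  cy2 -> i4 (ld) no-port MEM/MUL
  cy3 -> i5/i6 (mul xor) dual
  cy4 -> i7 (and) RAW+WAW r3
  cy5 -> i8/i9 (add or) dual
  cy6 -> i10/i11 (sub ld) dual
  cy7 -> i12 (and) tail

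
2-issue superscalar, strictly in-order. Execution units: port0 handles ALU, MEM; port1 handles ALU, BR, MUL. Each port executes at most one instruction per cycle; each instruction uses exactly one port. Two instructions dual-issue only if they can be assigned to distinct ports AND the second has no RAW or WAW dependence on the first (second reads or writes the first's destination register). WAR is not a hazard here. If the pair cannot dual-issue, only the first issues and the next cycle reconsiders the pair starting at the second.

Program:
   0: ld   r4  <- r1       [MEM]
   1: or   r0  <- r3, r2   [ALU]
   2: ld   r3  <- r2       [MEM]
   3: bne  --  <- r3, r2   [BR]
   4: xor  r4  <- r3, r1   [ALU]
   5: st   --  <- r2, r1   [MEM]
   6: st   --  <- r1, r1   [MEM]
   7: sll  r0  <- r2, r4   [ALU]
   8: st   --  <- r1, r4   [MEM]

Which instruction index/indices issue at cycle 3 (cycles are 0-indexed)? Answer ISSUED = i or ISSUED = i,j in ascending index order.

#0 head=0: ld or i0+i1 dual
#1 head=2: ld i2 RAW r3
#2 head=3: bne xor i3+i4 dual
#3 head=5: st i5 no-port MEM/MEM
#4 head=6: st sll i6+i7 dual
#5 head=8: st i8 tail

ISSUED = 5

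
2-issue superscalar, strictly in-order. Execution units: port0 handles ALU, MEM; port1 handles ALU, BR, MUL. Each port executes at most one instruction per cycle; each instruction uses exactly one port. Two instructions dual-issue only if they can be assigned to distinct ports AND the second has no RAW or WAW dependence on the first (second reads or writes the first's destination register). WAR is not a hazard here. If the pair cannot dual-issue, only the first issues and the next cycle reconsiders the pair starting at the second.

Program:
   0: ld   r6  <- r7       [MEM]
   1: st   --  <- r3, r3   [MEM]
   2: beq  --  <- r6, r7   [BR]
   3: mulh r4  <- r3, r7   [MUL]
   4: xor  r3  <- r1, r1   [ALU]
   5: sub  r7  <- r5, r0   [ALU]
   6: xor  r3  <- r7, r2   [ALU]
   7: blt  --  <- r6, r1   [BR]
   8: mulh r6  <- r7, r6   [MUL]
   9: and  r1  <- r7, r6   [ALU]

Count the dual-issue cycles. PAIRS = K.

[0] i0  ld  -- no-port MEM/MEM
[1] i1,i2  st;beq  -- dual
[2] i3,i4  mulh;xor  -- dual
[3] i5  sub  -- RAW r7
[4] i6,i7  xor;blt  -- dual
[5] i8  mulh  -- RAW r6
[6] i9  and  -- tail

PAIRS = 3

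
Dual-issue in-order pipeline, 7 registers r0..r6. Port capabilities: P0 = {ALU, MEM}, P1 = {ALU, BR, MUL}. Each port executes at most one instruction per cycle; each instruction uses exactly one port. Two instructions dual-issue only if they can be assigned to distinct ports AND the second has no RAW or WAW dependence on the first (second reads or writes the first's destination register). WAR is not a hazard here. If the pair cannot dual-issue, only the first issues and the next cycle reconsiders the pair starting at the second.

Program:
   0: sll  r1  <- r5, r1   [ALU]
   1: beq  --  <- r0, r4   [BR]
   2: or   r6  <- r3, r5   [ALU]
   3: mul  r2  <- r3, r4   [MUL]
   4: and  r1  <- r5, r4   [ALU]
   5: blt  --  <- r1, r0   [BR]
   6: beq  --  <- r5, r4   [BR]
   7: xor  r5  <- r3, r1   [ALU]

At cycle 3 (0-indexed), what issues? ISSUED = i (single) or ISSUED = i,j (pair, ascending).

ISSUED = 5

  cy0 -> i0,i1 (sll.ALU+beq.BR) 2-wide
  cy1 -> i2,i3 (or.ALU+mul.MUL) 2-wide
  cy2 -> i4 (and.ALU) RAW r1
  cy3 -> i5 (blt.BR) no-port BR/BR
  cy4 -> i6,i7 (beq.BR+xor.ALU) 2-wide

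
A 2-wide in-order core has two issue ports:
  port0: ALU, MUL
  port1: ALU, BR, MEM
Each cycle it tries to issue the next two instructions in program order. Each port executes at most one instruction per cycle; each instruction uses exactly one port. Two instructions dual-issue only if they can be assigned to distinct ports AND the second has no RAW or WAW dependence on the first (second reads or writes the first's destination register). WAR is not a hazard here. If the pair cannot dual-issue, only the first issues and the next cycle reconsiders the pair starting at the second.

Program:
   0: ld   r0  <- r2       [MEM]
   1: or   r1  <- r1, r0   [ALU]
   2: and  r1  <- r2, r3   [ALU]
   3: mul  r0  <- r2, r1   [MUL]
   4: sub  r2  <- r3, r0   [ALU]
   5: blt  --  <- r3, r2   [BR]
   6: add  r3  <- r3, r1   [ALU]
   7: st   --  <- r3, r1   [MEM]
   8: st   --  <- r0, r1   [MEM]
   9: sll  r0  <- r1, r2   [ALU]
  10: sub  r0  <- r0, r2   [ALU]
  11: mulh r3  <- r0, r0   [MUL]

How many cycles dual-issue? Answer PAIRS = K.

[0] i0  ld.MEM  -- RAW r0
[1] i1  or.ALU  -- WAW r1
[2] i2  and.ALU  -- RAW r1
[3] i3  mul.MUL  -- RAW r0
[4] i4  sub.ALU  -- RAW r2
[5] i5/i6  blt.BR add.ALU  -- dual
[6] i7  st.MEM  -- no-port MEM/MEM
[7] i8/i9  st.MEM sll.ALU  -- dual
[8] i10  sub.ALU  -- RAW r0
[9] i11  mulh.MUL  -- tail

PAIRS = 2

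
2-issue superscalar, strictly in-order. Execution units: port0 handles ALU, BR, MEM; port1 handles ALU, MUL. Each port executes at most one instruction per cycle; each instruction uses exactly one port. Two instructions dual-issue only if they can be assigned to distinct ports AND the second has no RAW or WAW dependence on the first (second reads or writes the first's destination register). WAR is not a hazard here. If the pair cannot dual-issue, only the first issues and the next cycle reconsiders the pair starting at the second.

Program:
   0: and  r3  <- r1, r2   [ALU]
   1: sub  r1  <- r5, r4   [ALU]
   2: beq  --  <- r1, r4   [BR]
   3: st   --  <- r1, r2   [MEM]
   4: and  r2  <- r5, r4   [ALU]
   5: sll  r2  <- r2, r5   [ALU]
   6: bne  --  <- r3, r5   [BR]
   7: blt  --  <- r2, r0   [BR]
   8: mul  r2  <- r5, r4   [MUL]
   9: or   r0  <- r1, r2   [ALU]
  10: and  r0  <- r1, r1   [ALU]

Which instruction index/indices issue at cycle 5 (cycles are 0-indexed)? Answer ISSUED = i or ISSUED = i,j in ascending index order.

ISSUED = 9

t=0 i0+i1:and sub ; dual
t=1 i2:beq ; no-port BR/MEM
t=2 i3+i4:st and ; dual
t=3 i5+i6:sll bne ; dual
t=4 i7+i8:blt mul ; dual
t=5 i9:or ; WAW r0
t=6 i10:and ; tail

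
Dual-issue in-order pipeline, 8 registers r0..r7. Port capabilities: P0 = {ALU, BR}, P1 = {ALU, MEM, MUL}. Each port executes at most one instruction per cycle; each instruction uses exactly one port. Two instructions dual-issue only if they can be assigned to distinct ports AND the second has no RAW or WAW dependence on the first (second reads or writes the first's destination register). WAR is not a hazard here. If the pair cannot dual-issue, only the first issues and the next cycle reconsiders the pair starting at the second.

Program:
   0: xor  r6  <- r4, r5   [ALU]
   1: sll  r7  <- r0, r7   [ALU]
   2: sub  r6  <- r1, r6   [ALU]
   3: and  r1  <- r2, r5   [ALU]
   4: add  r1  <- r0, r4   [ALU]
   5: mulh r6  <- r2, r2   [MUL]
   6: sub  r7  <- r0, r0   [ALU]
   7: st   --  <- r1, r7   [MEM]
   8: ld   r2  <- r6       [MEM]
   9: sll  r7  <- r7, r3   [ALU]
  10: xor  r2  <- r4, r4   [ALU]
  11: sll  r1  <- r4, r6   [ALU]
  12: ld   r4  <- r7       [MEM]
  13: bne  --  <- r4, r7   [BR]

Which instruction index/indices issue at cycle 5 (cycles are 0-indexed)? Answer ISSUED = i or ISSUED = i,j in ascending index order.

0. xor.ALU/sll.ALU @i0+i1  | 2-wide
1. sub.ALU/and.ALU @i2+i3  | 2-wide
2. add.ALU/mulh.MUL @i4+i5  | 2-wide
3. sub.ALU @i6  | RAW r7
4. st.MEM @i7  | no-port MEM/MEM
5. ld.MEM/sll.ALU @i8+i9  | 2-wide
6. xor.ALU/sll.ALU @i10+i11  | 2-wide
7. ld.MEM @i12  | RAW r4
8. bne.BR @i13  | tail

ISSUED = 8,9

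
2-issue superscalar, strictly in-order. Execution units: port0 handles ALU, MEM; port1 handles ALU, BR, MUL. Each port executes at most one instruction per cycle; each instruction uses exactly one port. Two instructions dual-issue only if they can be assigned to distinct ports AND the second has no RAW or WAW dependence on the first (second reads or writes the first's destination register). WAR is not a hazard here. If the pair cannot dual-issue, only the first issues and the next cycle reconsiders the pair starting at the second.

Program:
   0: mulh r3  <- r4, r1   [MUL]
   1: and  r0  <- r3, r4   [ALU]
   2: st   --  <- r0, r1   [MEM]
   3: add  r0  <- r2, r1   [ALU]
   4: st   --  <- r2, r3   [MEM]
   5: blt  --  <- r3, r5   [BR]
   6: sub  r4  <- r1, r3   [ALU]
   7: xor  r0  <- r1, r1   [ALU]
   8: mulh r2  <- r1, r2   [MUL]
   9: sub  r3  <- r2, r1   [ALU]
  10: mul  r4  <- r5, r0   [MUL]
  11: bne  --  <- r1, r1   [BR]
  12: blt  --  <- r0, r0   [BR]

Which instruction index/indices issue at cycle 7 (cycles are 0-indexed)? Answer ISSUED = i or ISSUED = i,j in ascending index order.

ISSUED = 11

t=0 i0:mulh.MUL ; RAW r3
t=1 i1:and.ALU ; RAW r0
t=2 i2,i3:st.MEM;add.ALU ; 2-wide
t=3 i4,i5:st.MEM;blt.BR ; 2-wide
t=4 i6,i7:sub.ALU;xor.ALU ; 2-wide
t=5 i8:mulh.MUL ; RAW r2
t=6 i9,i10:sub.ALU;mul.MUL ; 2-wide
t=7 i11:bne.BR ; no-port BR/BR
t=8 i12:blt.BR ; tail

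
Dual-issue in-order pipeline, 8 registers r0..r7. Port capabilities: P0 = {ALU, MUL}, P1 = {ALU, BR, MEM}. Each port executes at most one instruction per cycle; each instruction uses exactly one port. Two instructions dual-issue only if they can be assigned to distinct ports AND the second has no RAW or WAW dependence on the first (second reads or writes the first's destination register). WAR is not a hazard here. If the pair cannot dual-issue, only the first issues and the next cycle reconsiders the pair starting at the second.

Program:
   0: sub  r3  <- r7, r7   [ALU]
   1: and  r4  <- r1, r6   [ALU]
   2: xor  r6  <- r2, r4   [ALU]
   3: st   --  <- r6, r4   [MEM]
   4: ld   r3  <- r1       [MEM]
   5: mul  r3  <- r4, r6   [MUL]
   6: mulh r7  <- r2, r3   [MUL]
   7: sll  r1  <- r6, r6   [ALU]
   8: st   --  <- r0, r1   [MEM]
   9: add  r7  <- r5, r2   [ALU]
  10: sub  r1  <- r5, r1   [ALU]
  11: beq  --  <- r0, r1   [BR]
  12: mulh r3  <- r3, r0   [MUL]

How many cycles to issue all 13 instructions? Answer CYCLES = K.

t=0 i0,i1:sub/and ; pair
t=1 i2:xor ; RAW r6
t=2 i3:st ; no-port MEM/MEM
t=3 i4:ld ; WAW r3
t=4 i5:mul ; no-port MUL/MUL
t=5 i6,i7:mulh/sll ; pair
t=6 i8,i9:st/add ; pair
t=7 i10:sub ; RAW r1
t=8 i11,i12:beq/mulh ; pair

CYCLES = 9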